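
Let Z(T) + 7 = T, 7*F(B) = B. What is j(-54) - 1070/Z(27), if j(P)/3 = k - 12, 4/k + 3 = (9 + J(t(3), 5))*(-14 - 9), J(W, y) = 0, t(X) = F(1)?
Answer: -6269/70 ≈ -89.557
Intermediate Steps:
F(B) = B/7
t(X) = 1/7 (t(X) = (1/7)*1 = 1/7)
k = -2/105 (k = 4/(-3 + (9 + 0)*(-14 - 9)) = 4/(-3 + 9*(-23)) = 4/(-3 - 207) = 4/(-210) = 4*(-1/210) = -2/105 ≈ -0.019048)
Z(T) = -7 + T
j(P) = -1262/35 (j(P) = 3*(-2/105 - 12) = 3*(-1262/105) = -1262/35)
j(-54) - 1070/Z(27) = -1262/35 - 1070/(-7 + 27) = -1262/35 - 1070/20 = -1262/35 - 1070*1/20 = -1262/35 - 107/2 = -6269/70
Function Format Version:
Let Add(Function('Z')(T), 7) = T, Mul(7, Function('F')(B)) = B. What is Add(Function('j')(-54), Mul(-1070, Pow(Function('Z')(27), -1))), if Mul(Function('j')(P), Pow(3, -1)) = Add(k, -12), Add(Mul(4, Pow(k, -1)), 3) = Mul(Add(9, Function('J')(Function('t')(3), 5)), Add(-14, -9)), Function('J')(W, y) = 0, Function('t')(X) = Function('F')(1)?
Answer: Rational(-6269, 70) ≈ -89.557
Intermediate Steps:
Function('F')(B) = Mul(Rational(1, 7), B)
Function('t')(X) = Rational(1, 7) (Function('t')(X) = Mul(Rational(1, 7), 1) = Rational(1, 7))
k = Rational(-2, 105) (k = Mul(4, Pow(Add(-3, Mul(Add(9, 0), Add(-14, -9))), -1)) = Mul(4, Pow(Add(-3, Mul(9, -23)), -1)) = Mul(4, Pow(Add(-3, -207), -1)) = Mul(4, Pow(-210, -1)) = Mul(4, Rational(-1, 210)) = Rational(-2, 105) ≈ -0.019048)
Function('Z')(T) = Add(-7, T)
Function('j')(P) = Rational(-1262, 35) (Function('j')(P) = Mul(3, Add(Rational(-2, 105), -12)) = Mul(3, Rational(-1262, 105)) = Rational(-1262, 35))
Add(Function('j')(-54), Mul(-1070, Pow(Function('Z')(27), -1))) = Add(Rational(-1262, 35), Mul(-1070, Pow(Add(-7, 27), -1))) = Add(Rational(-1262, 35), Mul(-1070, Pow(20, -1))) = Add(Rational(-1262, 35), Mul(-1070, Rational(1, 20))) = Add(Rational(-1262, 35), Rational(-107, 2)) = Rational(-6269, 70)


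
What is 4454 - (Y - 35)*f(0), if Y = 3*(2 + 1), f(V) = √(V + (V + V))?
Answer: 4454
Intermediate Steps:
f(V) = √3*√V (f(V) = √(V + 2*V) = √(3*V) = √3*√V)
Y = 9 (Y = 3*3 = 9)
4454 - (Y - 35)*f(0) = 4454 - (9 - 35)*√3*√0 = 4454 - (-26)*√3*0 = 4454 - (-26)*0 = 4454 - 1*0 = 4454 + 0 = 4454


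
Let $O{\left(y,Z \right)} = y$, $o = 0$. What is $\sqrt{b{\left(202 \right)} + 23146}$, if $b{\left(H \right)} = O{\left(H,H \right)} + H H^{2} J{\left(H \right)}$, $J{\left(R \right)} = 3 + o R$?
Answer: $2 \sqrt{6187643} \approx 4975.0$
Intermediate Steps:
$J{\left(R \right)} = 3$ ($J{\left(R \right)} = 3 + 0 R = 3 + 0 = 3$)
$b{\left(H \right)} = H + 3 H^{3}$ ($b{\left(H \right)} = H + H H^{2} \cdot 3 = H + H^{3} \cdot 3 = H + 3 H^{3}$)
$\sqrt{b{\left(202 \right)} + 23146} = \sqrt{\left(202 + 3 \cdot 202^{3}\right) + 23146} = \sqrt{\left(202 + 3 \cdot 8242408\right) + 23146} = \sqrt{\left(202 + 24727224\right) + 23146} = \sqrt{24727426 + 23146} = \sqrt{24750572} = 2 \sqrt{6187643}$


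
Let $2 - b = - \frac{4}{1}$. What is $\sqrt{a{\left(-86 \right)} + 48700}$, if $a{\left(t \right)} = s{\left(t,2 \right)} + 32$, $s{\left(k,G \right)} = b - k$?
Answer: $2 \sqrt{12206} \approx 220.96$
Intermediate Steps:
$b = 6$ ($b = 2 - - \frac{4}{1} = 2 - \left(-4\right) 1 = 2 - -4 = 2 + 4 = 6$)
$s{\left(k,G \right)} = 6 - k$
$a{\left(t \right)} = 38 - t$ ($a{\left(t \right)} = \left(6 - t\right) + 32 = 38 - t$)
$\sqrt{a{\left(-86 \right)} + 48700} = \sqrt{\left(38 - -86\right) + 48700} = \sqrt{\left(38 + 86\right) + 48700} = \sqrt{124 + 48700} = \sqrt{48824} = 2 \sqrt{12206}$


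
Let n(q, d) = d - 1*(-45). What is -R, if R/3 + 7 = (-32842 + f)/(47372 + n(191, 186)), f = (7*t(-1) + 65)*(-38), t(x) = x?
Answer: 1104801/47603 ≈ 23.209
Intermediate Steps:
n(q, d) = 45 + d (n(q, d) = d + 45 = 45 + d)
f = -2204 (f = (7*(-1) + 65)*(-38) = (-7 + 65)*(-38) = 58*(-38) = -2204)
R = -1104801/47603 (R = -21 + 3*((-32842 - 2204)/(47372 + (45 + 186))) = -21 + 3*(-35046/(47372 + 231)) = -21 + 3*(-35046/47603) = -21 - 105138/47603 = -1104801/47603 ≈ -23.209)
-R = -1*(-1104801/47603) = 1104801/47603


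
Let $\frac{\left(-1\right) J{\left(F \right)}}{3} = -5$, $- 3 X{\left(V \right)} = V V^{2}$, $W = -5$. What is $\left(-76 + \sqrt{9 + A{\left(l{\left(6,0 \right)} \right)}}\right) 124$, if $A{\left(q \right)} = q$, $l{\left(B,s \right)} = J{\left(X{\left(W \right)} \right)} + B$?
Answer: $-9424 + 124 \sqrt{30} \approx -8744.8$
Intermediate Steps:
$X{\left(V \right)} = - \frac{V^{3}}{3}$ ($X{\left(V \right)} = - \frac{V V^{2}}{3} = - \frac{V^{3}}{3}$)
$J{\left(F \right)} = 15$ ($J{\left(F \right)} = \left(-3\right) \left(-5\right) = 15$)
$l{\left(B,s \right)} = 15 + B$
$\left(-76 + \sqrt{9 + A{\left(l{\left(6,0 \right)} \right)}}\right) 124 = \left(-76 + \sqrt{9 + \left(15 + 6\right)}\right) 124 = \left(-76 + \sqrt{9 + 21}\right) 124 = \left(-76 + \sqrt{30}\right) 124 = -9424 + 124 \sqrt{30}$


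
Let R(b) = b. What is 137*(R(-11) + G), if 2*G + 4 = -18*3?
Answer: -5480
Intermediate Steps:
G = -29 (G = -2 + (-18*3)/2 = -2 + (½)*(-54) = -2 - 27 = -29)
137*(R(-11) + G) = 137*(-11 - 29) = 137*(-40) = -5480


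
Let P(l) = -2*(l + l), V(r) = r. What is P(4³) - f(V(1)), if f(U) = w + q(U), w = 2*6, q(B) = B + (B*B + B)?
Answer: -271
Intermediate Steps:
q(B) = B² + 2*B (q(B) = B + (B² + B) = B + (B + B²) = B² + 2*B)
w = 12
f(U) = 12 + U*(2 + U)
P(l) = -4*l
P(4³) - f(V(1)) = -4*4³ - (12 + 1*(2 + 1)) = -4*64 - (12 + 1*3) = -256 - (12 + 3) = -256 - 1*15 = -256 - 15 = -271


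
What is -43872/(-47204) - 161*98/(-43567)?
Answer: 664039034/514134167 ≈ 1.2916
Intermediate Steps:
-43872/(-47204) - 161*98/(-43567) = -43872*(-1/47204) - 15778*(-1/43567) = 10968/11801 + 15778/43567 = 664039034/514134167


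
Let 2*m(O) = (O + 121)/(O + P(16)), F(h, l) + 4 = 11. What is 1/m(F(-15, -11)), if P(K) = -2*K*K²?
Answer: -8185/64 ≈ -127.89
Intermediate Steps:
F(h, l) = 7 (F(h, l) = -4 + 11 = 7)
P(K) = -2*K³
m(O) = (121 + O)/(2*(-8192 + O)) (m(O) = ((O + 121)/(O - 2*16³))/2 = ((121 + O)/(O - 2*4096))/2 = ((121 + O)/(O - 8192))/2 = ((121 + O)/(-8192 + O))/2 = (121 + O)/(2*(-8192 + O)))
1/m(F(-15, -11)) = 1/((121 + 7)/(2*(-8192 + 7))) = 1/((½)*128/(-8185)) = 1/((½)*(-1/8185)*128) = 1/(-64/8185) = -8185/64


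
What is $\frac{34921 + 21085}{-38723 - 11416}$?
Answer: $- \frac{56006}{50139} \approx -1.117$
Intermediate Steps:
$\frac{34921 + 21085}{-38723 - 11416} = \frac{56006}{-50139} = 56006 \left(- \frac{1}{50139}\right) = - \frac{56006}{50139}$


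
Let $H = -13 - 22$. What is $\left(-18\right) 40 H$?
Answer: $25200$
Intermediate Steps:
$H = -35$
$\left(-18\right) 40 H = \left(-18\right) 40 \left(-35\right) = \left(-720\right) \left(-35\right) = 25200$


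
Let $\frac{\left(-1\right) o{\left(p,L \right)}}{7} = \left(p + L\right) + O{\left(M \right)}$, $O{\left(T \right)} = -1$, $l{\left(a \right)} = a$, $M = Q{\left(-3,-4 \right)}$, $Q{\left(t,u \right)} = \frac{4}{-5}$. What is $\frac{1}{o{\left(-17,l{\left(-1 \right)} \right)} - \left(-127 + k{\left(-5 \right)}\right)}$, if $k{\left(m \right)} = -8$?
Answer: $\frac{1}{268} \approx 0.0037313$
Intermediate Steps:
$Q{\left(t,u \right)} = - \frac{4}{5}$ ($Q{\left(t,u \right)} = 4 \left(- \frac{1}{5}\right) = - \frac{4}{5}$)
$M = - \frac{4}{5} \approx -0.8$
$o{\left(p,L \right)} = 7 - 7 L - 7 p$ ($o{\left(p,L \right)} = - 7 \left(\left(p + L\right) - 1\right) = - 7 \left(\left(L + p\right) - 1\right) = - 7 \left(-1 + L + p\right) = 7 - 7 L - 7 p$)
$\frac{1}{o{\left(-17,l{\left(-1 \right)} \right)} - \left(-127 + k{\left(-5 \right)}\right)} = \frac{1}{\left(7 - -7 - -119\right) + \left(127 - -8\right)} = \frac{1}{\left(7 + 7 + 119\right) + \left(127 + 8\right)} = \frac{1}{133 + 135} = \frac{1}{268}$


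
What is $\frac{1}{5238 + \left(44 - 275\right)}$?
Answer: $\frac{1}{5007} \approx 0.00019972$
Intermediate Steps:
$\frac{1}{5238 + \left(44 - 275\right)} = \frac{1}{5238 - 231} = \frac{1}{5007}$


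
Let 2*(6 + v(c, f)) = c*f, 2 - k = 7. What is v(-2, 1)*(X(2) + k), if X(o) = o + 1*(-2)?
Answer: 35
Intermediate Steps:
k = -5 (k = 2 - 1*7 = 2 - 7 = -5)
v(c, f) = -6 + c*f/2 (v(c, f) = -6 + (c*f)/2 = -6 + c*f/2)
X(o) = -2 + o (X(o) = o - 2 = -2 + o)
v(-2, 1)*(X(2) + k) = (-6 + (½)*(-2)*1)*((-2 + 2) - 5) = (-6 - 1)*(0 - 5) = -7*(-5) = 35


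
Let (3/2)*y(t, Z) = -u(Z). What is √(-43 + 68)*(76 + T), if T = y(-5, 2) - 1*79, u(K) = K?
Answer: -65/3 ≈ -21.667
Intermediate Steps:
y(t, Z) = -2*Z/3 (y(t, Z) = 2*(-Z)/3 = -2*Z/3)
T = -241/3 (T = -⅔*2 - 1*79 = -4/3 - 79 = -241/3 ≈ -80.333)
√(-43 + 68)*(76 + T) = √(-43 + 68)*(76 - 241/3) = √25*(-13/3) = 5*(-13/3) = -65/3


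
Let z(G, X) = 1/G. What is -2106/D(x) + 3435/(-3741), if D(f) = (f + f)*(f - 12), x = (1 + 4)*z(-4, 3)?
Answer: -21312881/330455 ≈ -64.496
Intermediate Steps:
z(G, X) = 1/G
x = -5/4 (x = (1 + 4)/(-4) = 5*(-¼) = -5/4 ≈ -1.2500)
D(f) = 2*f*(-12 + f) (D(f) = (2*f)*(-12 + f) = 2*f*(-12 + f))
-2106/D(x) + 3435/(-3741) = -2106*(-2/(5*(-12 - 5/4))) + 3435/(-3741) = -2106/(2*(-5/4)*(-53/4)) + 3435*(-1/3741) = -2106/265/8 - 1145/1247 = -2106*8/265 - 1145/1247 = -16848/265 - 1145/1247 = -21312881/330455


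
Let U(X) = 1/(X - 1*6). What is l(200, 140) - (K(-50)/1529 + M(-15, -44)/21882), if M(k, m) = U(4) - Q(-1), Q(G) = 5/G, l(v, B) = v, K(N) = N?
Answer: 4461735213/22305052 ≈ 200.03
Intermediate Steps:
U(X) = 1/(-6 + X) (U(X) = 1/(X - 6) = 1/(-6 + X))
M(k, m) = 9/2 (M(k, m) = 1/(-6 + 4) - 5/(-1) = 1/(-2) - 5*(-1) = -½ - 1*(-5) = -½ + 5 = 9/2)
l(200, 140) - (K(-50)/1529 + M(-15, -44)/21882) = 200 - (-50/1529 + (9/2)/21882) = 200 - (-50*1/1529 + (9/2)*(1/21882)) = 200 - (-50/1529 + 3/14588) = 200 - 1*(-724813/22305052) = 200 + 724813/22305052 = 4461735213/22305052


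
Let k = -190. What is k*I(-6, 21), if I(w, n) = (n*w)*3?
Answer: 71820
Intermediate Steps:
I(w, n) = 3*n*w
k*I(-6, 21) = -570*21*(-6) = -190*(-378) = 71820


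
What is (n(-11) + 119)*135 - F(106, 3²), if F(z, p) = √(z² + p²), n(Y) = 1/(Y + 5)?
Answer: 32085/2 - √11317 ≈ 15936.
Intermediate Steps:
n(Y) = 1/(5 + Y)
F(z, p) = √(p² + z²)
(n(-11) + 119)*135 - F(106, 3²) = (1/(5 - 11) + 119)*135 - √((3²)² + 106²) = (1/(-6) + 119)*135 - √(9² + 11236) = (-⅙ + 119)*135 - √(81 + 11236) = (713/6)*135 - √11317 = 32085/2 - √11317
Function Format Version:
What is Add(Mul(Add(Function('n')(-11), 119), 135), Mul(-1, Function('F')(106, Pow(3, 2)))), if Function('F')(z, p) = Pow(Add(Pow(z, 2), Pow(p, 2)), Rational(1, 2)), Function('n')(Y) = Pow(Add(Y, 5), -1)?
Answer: Add(Rational(32085, 2), Mul(-1, Pow(11317, Rational(1, 2)))) ≈ 15936.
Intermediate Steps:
Function('n')(Y) = Pow(Add(5, Y), -1)
Function('F')(z, p) = Pow(Add(Pow(p, 2), Pow(z, 2)), Rational(1, 2))
Add(Mul(Add(Function('n')(-11), 119), 135), Mul(-1, Function('F')(106, Pow(3, 2)))) = Add(Mul(Add(Pow(Add(5, -11), -1), 119), 135), Mul(-1, Pow(Add(Pow(Pow(3, 2), 2), Pow(106, 2)), Rational(1, 2)))) = Add(Mul(Add(Pow(-6, -1), 119), 135), Mul(-1, Pow(Add(Pow(9, 2), 11236), Rational(1, 2)))) = Add(Mul(Add(Rational(-1, 6), 119), 135), Mul(-1, Pow(Add(81, 11236), Rational(1, 2)))) = Add(Mul(Rational(713, 6), 135), Mul(-1, Pow(11317, Rational(1, 2)))) = Add(Rational(32085, 2), Mul(-1, Pow(11317, Rational(1, 2))))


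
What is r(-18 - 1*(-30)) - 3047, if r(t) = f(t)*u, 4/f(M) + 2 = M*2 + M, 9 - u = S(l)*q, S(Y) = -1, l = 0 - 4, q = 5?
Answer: -51771/17 ≈ -3045.4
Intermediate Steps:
l = -4
u = 14 (u = 9 - (-1)*5 = 9 - 1*(-5) = 9 + 5 = 14)
f(M) = 4/(-2 + 3*M) (f(M) = 4/(-2 + (M*2 + M)) = 4/(-2 + (2*M + M)) = 4/(-2 + 3*M))
r(t) = 56/(-2 + 3*t) (r(t) = (4/(-2 + 3*t))*14 = 56/(-2 + 3*t))
r(-18 - 1*(-30)) - 3047 = 56/(-2 + 3*(-18 - 1*(-30))) - 3047 = 56/(-2 + 3*(-18 + 30)) - 3047 = 56/(-2 + 3*12) - 3047 = 56/(-2 + 36) - 3047 = 56/34 - 3047 = 56*(1/34) - 3047 = 28/17 - 3047 = -51771/17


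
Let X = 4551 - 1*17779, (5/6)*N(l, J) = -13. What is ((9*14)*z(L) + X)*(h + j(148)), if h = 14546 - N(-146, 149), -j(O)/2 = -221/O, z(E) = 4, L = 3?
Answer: -34284162714/185 ≈ -1.8532e+8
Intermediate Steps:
N(l, J) = -78/5 (N(l, J) = (6/5)*(-13) = -78/5)
j(O) = 442/O (j(O) = -(-442)/O = 442/O)
X = -13228 (X = 4551 - 17779 = -13228)
h = 72808/5 (h = 14546 - 1*(-78/5) = 14546 + 78/5 = 72808/5 ≈ 14562.)
((9*14)*z(L) + X)*(h + j(148)) = ((9*14)*4 - 13228)*(72808/5 + 442/148) = (126*4 - 13228)*(72808/5 + 442*(1/148)) = (504 - 13228)*(72808/5 + 221/74) = -12724*5388897/370 = -34284162714/185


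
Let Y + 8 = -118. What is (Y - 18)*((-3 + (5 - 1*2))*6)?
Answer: 0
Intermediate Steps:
Y = -126 (Y = -8 - 118 = -126)
(Y - 18)*((-3 + (5 - 1*2))*6) = (-126 - 18)*((-3 + (5 - 1*2))*6) = -144*(-3 + (5 - 2))*6 = -144*(-3 + 3)*6 = -0*6 = -144*0 = 0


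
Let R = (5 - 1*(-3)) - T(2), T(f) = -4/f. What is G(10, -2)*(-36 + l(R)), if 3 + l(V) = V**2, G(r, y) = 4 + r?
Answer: 854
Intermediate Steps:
R = 10 (R = (5 - 1*(-3)) - (-4)/2 = (5 + 3) - (-4)/2 = 8 - 1*(-2) = 8 + 2 = 10)
l(V) = -3 + V**2
G(10, -2)*(-36 + l(R)) = (4 + 10)*(-36 + (-3 + 10**2)) = 14*(-36 + (-3 + 100)) = 14*(-36 + 97) = 14*61 = 854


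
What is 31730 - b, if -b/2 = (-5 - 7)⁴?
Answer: 73202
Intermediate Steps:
b = -41472 (b = -2*(-5 - 7)⁴ = -2*(-12)⁴ = -2*20736 = -41472)
31730 - b = 31730 - 1*(-41472) = 31730 + 41472 = 73202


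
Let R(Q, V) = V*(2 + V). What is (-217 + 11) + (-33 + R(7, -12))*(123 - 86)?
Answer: 3013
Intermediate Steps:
(-217 + 11) + (-33 + R(7, -12))*(123 - 86) = (-217 + 11) + (-33 - 12*(2 - 12))*(123 - 86) = -206 + (-33 - 12*(-10))*37 = -206 + (-33 + 120)*37 = -206 + 87*37 = -206 + 3219 = 3013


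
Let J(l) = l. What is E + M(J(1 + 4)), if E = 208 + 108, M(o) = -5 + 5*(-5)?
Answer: 286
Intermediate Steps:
M(o) = -30 (M(o) = -5 - 25 = -30)
E = 316
E + M(J(1 + 4)) = 316 - 30 = 286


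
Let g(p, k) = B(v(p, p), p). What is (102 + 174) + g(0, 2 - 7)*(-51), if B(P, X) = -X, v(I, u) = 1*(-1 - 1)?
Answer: 276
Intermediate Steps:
v(I, u) = -2 (v(I, u) = 1*(-2) = -2)
g(p, k) = -p
(102 + 174) + g(0, 2 - 7)*(-51) = (102 + 174) - 1*0*(-51) = 276 + 0*(-51) = 276 + 0 = 276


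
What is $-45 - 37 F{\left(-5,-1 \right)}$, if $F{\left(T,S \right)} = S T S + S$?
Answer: $177$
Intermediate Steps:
$F{\left(T,S \right)} = S + T S^{2}$ ($F{\left(T,S \right)} = T S^{2} + S = S + T S^{2}$)
$-45 - 37 F{\left(-5,-1 \right)} = -45 - 37 \left(- (1 - -5)\right) = -45 - 37 \left(- (1 + 5)\right) = -45 - 37 \left(\left(-1\right) 6\right) = -45 - -222 = -45 + 222 = 177$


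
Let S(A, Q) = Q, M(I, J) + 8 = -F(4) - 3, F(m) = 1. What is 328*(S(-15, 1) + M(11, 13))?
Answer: -3608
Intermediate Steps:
M(I, J) = -12 (M(I, J) = -8 + (-1*1 - 3) = -8 + (-1 - 3) = -8 - 4 = -12)
328*(S(-15, 1) + M(11, 13)) = 328*(1 - 12) = 328*(-11) = -3608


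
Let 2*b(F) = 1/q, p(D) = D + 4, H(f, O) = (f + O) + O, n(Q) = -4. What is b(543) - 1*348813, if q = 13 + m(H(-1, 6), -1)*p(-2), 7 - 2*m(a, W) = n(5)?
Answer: -16743023/48 ≈ -3.4881e+5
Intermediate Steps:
H(f, O) = f + 2*O (H(f, O) = (O + f) + O = f + 2*O)
m(a, W) = 11/2 (m(a, W) = 7/2 - 1/2*(-4) = 7/2 + 2 = 11/2)
p(D) = 4 + D
q = 24 (q = 13 + 11*(4 - 2)/2 = 13 + (11/2)*2 = 13 + 11 = 24)
b(F) = 1/48 (b(F) = (1/2)/24 = (1/2)*(1/24) = 1/48)
b(543) - 1*348813 = 1/48 - 1*348813 = 1/48 - 348813 = -16743023/48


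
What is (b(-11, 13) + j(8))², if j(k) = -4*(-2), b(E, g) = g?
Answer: 441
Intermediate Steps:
j(k) = 8
(b(-11, 13) + j(8))² = (13 + 8)² = 21² = 441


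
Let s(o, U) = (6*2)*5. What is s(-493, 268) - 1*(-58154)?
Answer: 58214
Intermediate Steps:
s(o, U) = 60 (s(o, U) = 12*5 = 60)
s(-493, 268) - 1*(-58154) = 60 - 1*(-58154) = 60 + 58154 = 58214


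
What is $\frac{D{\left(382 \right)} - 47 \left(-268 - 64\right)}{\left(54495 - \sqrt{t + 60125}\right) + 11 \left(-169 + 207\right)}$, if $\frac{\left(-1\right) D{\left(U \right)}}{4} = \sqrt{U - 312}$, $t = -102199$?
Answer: $\frac{856862452}{3015479643} - \frac{219652 \sqrt{70}}{3015479643} - \frac{8 i \sqrt{736295}}{3015479643} + \frac{15604 i \sqrt{42074}}{3015479643} \approx 0.28355 + 0.0010591 i$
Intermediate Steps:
$D{\left(U \right)} = - 4 \sqrt{-312 + U}$ ($D{\left(U \right)} = - 4 \sqrt{U - 312} = - 4 \sqrt{-312 + U}$)
$\frac{D{\left(382 \right)} - 47 \left(-268 - 64\right)}{\left(54495 - \sqrt{t + 60125}\right) + 11 \left(-169 + 207\right)} = \frac{- 4 \sqrt{-312 + 382} - 47 \left(-268 - 64\right)}{\left(54495 - \sqrt{-102199 + 60125}\right) + 11 \left(-169 + 207\right)} = \frac{- 4 \sqrt{70} - -15604}{\left(54495 - \sqrt{-42074}\right) + 11 \cdot 38} = \frac{- 4 \sqrt{70} + 15604}{\left(54495 - i \sqrt{42074}\right) + 418} = \frac{15604 - 4 \sqrt{70}}{\left(54495 - i \sqrt{42074}\right) + 418} = \frac{15604 - 4 \sqrt{70}}{54913 - i \sqrt{42074}}$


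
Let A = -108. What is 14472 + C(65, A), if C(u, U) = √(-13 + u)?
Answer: 14472 + 2*√13 ≈ 14479.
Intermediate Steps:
14472 + C(65, A) = 14472 + √(-13 + 65) = 14472 + √52 = 14472 + 2*√13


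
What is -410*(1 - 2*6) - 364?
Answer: 4146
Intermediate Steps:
-410*(1 - 2*6) - 364 = -410*(1 - 12) - 364 = -410*(-11) - 364 = 4510 - 364 = 4146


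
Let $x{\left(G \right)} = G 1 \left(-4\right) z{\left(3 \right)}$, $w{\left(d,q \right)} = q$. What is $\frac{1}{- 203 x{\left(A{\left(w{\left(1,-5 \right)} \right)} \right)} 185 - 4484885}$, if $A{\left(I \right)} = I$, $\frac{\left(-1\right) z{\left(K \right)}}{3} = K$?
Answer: $\frac{1}{2275015} \approx 4.3956 \cdot 10^{-7}$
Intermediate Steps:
$z{\left(K \right)} = - 3 K$
$x{\left(G \right)} = 36 G$ ($x{\left(G \right)} = G 1 \left(-4\right) \left(\left(-3\right) 3\right) = G \left(-4\right) \left(-9\right) = - 4 G \left(-9\right) = 36 G$)
$\frac{1}{- 203 x{\left(A{\left(w{\left(1,-5 \right)} \right)} \right)} 185 - 4484885} = \frac{1}{- 203 \cdot 36 \left(-5\right) 185 - 4484885} = \frac{1}{\left(-203\right) \left(-180\right) 185 - 4484885} = \frac{1}{36540 \cdot 185 - 4484885} = \frac{1}{6759900 - 4484885} = \frac{1}{2275015}$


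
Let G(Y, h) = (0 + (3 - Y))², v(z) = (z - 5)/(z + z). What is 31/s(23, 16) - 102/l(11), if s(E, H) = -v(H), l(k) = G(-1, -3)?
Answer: -8497/88 ≈ -96.557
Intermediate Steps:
v(z) = (-5 + z)/(2*z) (v(z) = (-5 + z)/((2*z)) = (-5 + z)*(1/(2*z)) = (-5 + z)/(2*z))
G(Y, h) = (3 - Y)²
l(k) = 16 (l(k) = (-3 - 1)² = (-4)² = 16)
s(E, H) = -(-5 + H)/(2*H)
31/s(23, 16) - 102/l(11) = 31/(((½)*(5 - 1*16)/16)) - 102/16 = 31/(((½)*(1/16)*(5 - 16))) - 102*1/16 = 31/(((½)*(1/16)*(-11))) - 51/8 = 31/(-11/32) - 51/8 = 31*(-32/11) - 51/8 = -992/11 - 51/8 = -8497/88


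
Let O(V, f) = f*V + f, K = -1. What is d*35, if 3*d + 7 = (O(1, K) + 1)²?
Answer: -70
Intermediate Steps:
O(V, f) = f + V*f (O(V, f) = V*f + f = f + V*f)
d = -2 (d = -7/3 + (-(1 + 1) + 1)²/3 = -7/3 + (-1*2 + 1)²/3 = -7/3 + (-2 + 1)²/3 = -7/3 + (⅓)*(-1)² = -7/3 + (⅓)*1 = -7/3 + ⅓ = -2)
d*35 = -2*35 = -70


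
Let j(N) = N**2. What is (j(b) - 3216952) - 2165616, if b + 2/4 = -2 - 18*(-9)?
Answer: -21428511/4 ≈ -5.3571e+6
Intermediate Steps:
b = 319/2 (b = -1/2 + (-2 - 18*(-9)) = -1/2 + (-2 + 162) = -1/2 + 160 = 319/2 ≈ 159.50)
(j(b) - 3216952) - 2165616 = ((319/2)**2 - 3216952) - 2165616 = (101761/4 - 3216952) - 2165616 = -12766047/4 - 2165616 = -21428511/4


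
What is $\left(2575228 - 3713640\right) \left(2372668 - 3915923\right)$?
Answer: $1756860011060$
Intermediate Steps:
$\left(2575228 - 3713640\right) \left(2372668 - 3915923\right) = \left(-1138412\right) \left(-1543255\right) = 1756860011060$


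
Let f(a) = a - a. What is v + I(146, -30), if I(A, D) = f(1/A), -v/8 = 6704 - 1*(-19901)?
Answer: -212840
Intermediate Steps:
v = -212840 (v = -8*(6704 - 1*(-19901)) = -8*(6704 + 19901) = -8*26605 = -212840)
f(a) = 0
I(A, D) = 0
v + I(146, -30) = -212840 + 0 = -212840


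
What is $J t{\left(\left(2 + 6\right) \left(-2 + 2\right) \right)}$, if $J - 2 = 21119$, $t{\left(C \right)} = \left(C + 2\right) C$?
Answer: $0$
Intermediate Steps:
$t{\left(C \right)} = C \left(2 + C\right)$ ($t{\left(C \right)} = \left(2 + C\right) C = C \left(2 + C\right)$)
$J = 21121$ ($J = 2 + 21119 = 21121$)
$J t{\left(\left(2 + 6\right) \left(-2 + 2\right) \right)} = 21121 \left(2 + 6\right) \left(-2 + 2\right) \left(2 + \left(2 + 6\right) \left(-2 + 2\right)\right) = 21121 \cdot 8 \cdot 0 \left(2 + 8 \cdot 0\right) = 21121 \cdot 0 \left(2 + 0\right) = 21121 \cdot 0 \cdot 2 = 21121 \cdot 0 = 0$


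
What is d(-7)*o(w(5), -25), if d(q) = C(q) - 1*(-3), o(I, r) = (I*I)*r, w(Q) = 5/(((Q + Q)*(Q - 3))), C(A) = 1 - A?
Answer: -275/16 ≈ -17.188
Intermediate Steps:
w(Q) = 5/(2*Q*(-3 + Q)) (w(Q) = 5/(((2*Q)*(-3 + Q))) = 5/((2*Q*(-3 + Q))) = 5*(1/(2*Q*(-3 + Q))) = 5/(2*Q*(-3 + Q)))
o(I, r) = r*I² (o(I, r) = I²*r = r*I²)
d(q) = 4 - q (d(q) = (1 - q) - 1*(-3) = (1 - q) + 3 = 4 - q)
d(-7)*o(w(5), -25) = (4 - 1*(-7))*(-25*1/(4*(-3 + 5)²)) = (4 + 7)*(-25*((5/2)*(⅕)/2)²) = 11*(-25*((5/2)*(⅕)*(½))²) = 11*(-25*(¼)²) = 11*(-25*1/16) = 11*(-25/16) = -275/16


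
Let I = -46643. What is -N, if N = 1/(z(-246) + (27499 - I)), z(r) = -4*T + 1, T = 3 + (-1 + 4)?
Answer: -1/74119 ≈ -1.3492e-5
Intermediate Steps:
T = 6 (T = 3 + 3 = 6)
z(r) = -23 (z(r) = -4*6 + 1 = -24 + 1 = -23)
N = 1/74119 (N = 1/(-23 + (27499 - 1*(-46643))) = 1/(-23 + (27499 + 46643)) = 1/(-23 + 74142) = 1/74119 ≈ 1.3492e-5)
-N = -1*1/74119 = -1/74119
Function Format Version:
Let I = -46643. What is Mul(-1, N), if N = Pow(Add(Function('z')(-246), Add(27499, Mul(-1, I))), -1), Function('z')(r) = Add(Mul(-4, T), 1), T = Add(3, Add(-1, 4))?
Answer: Rational(-1, 74119) ≈ -1.3492e-5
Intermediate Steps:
T = 6 (T = Add(3, 3) = 6)
Function('z')(r) = -23 (Function('z')(r) = Add(Mul(-4, 6), 1) = Add(-24, 1) = -23)
N = Rational(1, 74119) (N = Pow(Add(-23, Add(27499, Mul(-1, -46643))), -1) = Pow(Add(-23, Add(27499, 46643)), -1) = Pow(Add(-23, 74142), -1) = Pow(74119, -1) = Rational(1, 74119) ≈ 1.3492e-5)
Mul(-1, N) = Mul(-1, Rational(1, 74119)) = Rational(-1, 74119)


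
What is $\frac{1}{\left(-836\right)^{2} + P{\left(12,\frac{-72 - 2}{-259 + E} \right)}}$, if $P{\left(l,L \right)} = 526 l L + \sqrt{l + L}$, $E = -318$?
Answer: $\frac{116476128080}{81498988746384277} - \frac{577 \sqrt{4037846}}{162997977492768554} \approx 1.4292 \cdot 10^{-6}$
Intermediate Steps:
$P{\left(l,L \right)} = \sqrt{L + l} + 526 L l$ ($P{\left(l,L \right)} = 526 L l + \sqrt{L + l} = \sqrt{L + l} + 526 L l$)
$\frac{1}{\left(-836\right)^{2} + P{\left(12,\frac{-72 - 2}{-259 + E} \right)}} = \frac{1}{\left(-836\right)^{2} + \left(\sqrt{\frac{-72 - 2}{-259 - 318} + 12} + 526 \frac{-72 - 2}{-259 - 318} \cdot 12\right)} = \frac{1}{698896 + \left(\sqrt{- \frac{74}{-577} + 12} + 526 \left(- \frac{74}{-577}\right) 12\right)} = \frac{1}{698896 + \left(\sqrt{\left(-74\right) \left(- \frac{1}{577}\right) + 12} + 526 \left(\left(-74\right) \left(- \frac{1}{577}\right)\right) 12\right)} = \frac{1}{698896 + \left(\sqrt{\frac{74}{577} + 12} + 526 \cdot \frac{74}{577} \cdot 12\right)} = \frac{1}{698896 + \left(\sqrt{\frac{6998}{577}} + \frac{467088}{577}\right)} = \frac{1}{698896 + \left(\frac{\sqrt{4037846}}{577} + \frac{467088}{577}\right)} = \frac{1}{698896 + \left(\frac{467088}{577} + \frac{\sqrt{4037846}}{577}\right)} = \frac{1}{\frac{403730080}{577} + \frac{\sqrt{4037846}}{577}}$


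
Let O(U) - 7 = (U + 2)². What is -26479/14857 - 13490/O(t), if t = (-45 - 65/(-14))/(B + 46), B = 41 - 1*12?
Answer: -8849232699571/5986613293 ≈ -1478.2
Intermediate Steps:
B = 29 (B = 41 - 12 = 29)
t = -113/210 (t = (-45 - 65/(-14))/(29 + 46) = (-45 - 65*(-1/14))/75 = (-45 + 65/14)*(1/75) = -565/14*1/75 = -113/210 ≈ -0.53810)
O(U) = 7 + (2 + U)² (O(U) = 7 + (U + 2)² = 7 + (2 + U)²)
-26479/14857 - 13490/O(t) = -26479/14857 - 13490/(7 + (2 - 113/210)²) = -26479*1/14857 - 13490/(7 + (307/210)²) = -26479/14857 - 13490/(7 + 94249/44100) = -26479/14857 - 13490/402949/44100 = -26479/14857 - 13490*44100/402949 = -26479/14857 - 594909000/402949 = -8849232699571/5986613293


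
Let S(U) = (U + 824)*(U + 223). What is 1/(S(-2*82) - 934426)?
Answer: -1/895486 ≈ -1.1167e-6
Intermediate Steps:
S(U) = (223 + U)*(824 + U) (S(U) = (824 + U)*(223 + U) = (223 + U)*(824 + U))
1/(S(-2*82) - 934426) = 1/((183752 + (-2*82)² + 1047*(-2*82)) - 934426) = 1/((183752 + (-164)² + 1047*(-164)) - 934426) = 1/((183752 + 26896 - 171708) - 934426) = 1/(38940 - 934426) = 1/(-895486) = -1/895486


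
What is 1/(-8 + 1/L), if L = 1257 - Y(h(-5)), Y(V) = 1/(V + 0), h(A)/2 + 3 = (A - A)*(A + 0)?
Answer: -7543/60338 ≈ -0.12501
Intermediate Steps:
h(A) = -6 (h(A) = -6 + 2*((A - A)*(A + 0)) = -6 + 2*(0*A) = -6 + 2*0 = -6 + 0 = -6)
Y(V) = 1/V
L = 7543/6 (L = 1257 - 1/(-6) = 1257 - 1*(-⅙) = 1257 + ⅙ = 7543/6 ≈ 1257.2)
1/(-8 + 1/L) = 1/(-8 + 1/(7543/6)) = 1/(-8 + 6/7543) = 1/(-60338/7543) = -7543/60338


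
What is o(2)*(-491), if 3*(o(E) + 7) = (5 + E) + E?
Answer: 1964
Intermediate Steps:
o(E) = -16/3 + 2*E/3 (o(E) = -7 + ((5 + E) + E)/3 = -7 + (5 + 2*E)/3 = -7 + (5/3 + 2*E/3) = -16/3 + 2*E/3)
o(2)*(-491) = (-16/3 + (2/3)*2)*(-491) = (-16/3 + 4/3)*(-491) = -4*(-491) = 1964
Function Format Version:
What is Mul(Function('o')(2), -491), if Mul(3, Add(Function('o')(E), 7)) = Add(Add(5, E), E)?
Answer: 1964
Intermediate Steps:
Function('o')(E) = Add(Rational(-16, 3), Mul(Rational(2, 3), E)) (Function('o')(E) = Add(-7, Mul(Rational(1, 3), Add(Add(5, E), E))) = Add(-7, Mul(Rational(1, 3), Add(5, Mul(2, E)))) = Add(-7, Add(Rational(5, 3), Mul(Rational(2, 3), E))) = Add(Rational(-16, 3), Mul(Rational(2, 3), E)))
Mul(Function('o')(2), -491) = Mul(Add(Rational(-16, 3), Mul(Rational(2, 3), 2)), -491) = Mul(Add(Rational(-16, 3), Rational(4, 3)), -491) = Mul(-4, -491) = 1964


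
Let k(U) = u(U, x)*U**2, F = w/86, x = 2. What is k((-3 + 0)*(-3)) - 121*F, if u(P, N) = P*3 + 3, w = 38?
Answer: 102191/43 ≈ 2376.5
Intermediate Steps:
u(P, N) = 3 + 3*P (u(P, N) = 3*P + 3 = 3 + 3*P)
F = 19/43 (F = 38/86 = 38*(1/86) = 19/43 ≈ 0.44186)
k(U) = U**2*(3 + 3*U) (k(U) = (3 + 3*U)*U**2 = U**2*(3 + 3*U))
k((-3 + 0)*(-3)) - 121*F = 3*((-3 + 0)*(-3))**2*(1 + (-3 + 0)*(-3)) - 121*19/43 = 3*(-3*(-3))**2*(1 - 3*(-3)) - 2299/43 = 3*9**2*(1 + 9) - 2299/43 = 3*81*10 - 2299/43 = 2430 - 2299/43 = 102191/43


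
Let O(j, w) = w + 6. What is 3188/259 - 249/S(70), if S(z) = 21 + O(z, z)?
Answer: 244745/25123 ≈ 9.7419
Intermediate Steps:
O(j, w) = 6 + w
S(z) = 27 + z (S(z) = 21 + (6 + z) = 27 + z)
3188/259 - 249/S(70) = 3188/259 - 249/(27 + 70) = 3188*(1/259) - 249/97 = 3188/259 - 249*1/97 = 3188/259 - 249/97 = 244745/25123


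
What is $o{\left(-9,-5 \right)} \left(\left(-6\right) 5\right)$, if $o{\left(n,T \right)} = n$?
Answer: $270$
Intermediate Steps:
$o{\left(-9,-5 \right)} \left(\left(-6\right) 5\right) = - 9 \left(\left(-6\right) 5\right) = \left(-9\right) \left(-30\right) = 270$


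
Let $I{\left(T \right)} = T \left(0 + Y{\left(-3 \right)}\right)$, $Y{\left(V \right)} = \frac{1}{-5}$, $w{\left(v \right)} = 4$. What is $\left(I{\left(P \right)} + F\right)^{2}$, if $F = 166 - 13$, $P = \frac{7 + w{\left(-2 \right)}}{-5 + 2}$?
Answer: $\frac{5317636}{225} \approx 23634.0$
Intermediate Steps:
$Y{\left(V \right)} = - \frac{1}{5}$
$P = - \frac{11}{3}$ ($P = \frac{7 + 4}{-5 + 2} = \frac{11}{-3} = 11 \left(- \frac{1}{3}\right) = - \frac{11}{3} \approx -3.6667$)
$I{\left(T \right)} = - \frac{T}{5}$ ($I{\left(T \right)} = T \left(0 - \frac{1}{5}\right) = T \left(- \frac{1}{5}\right) = - \frac{T}{5}$)
$F = 153$ ($F = 166 - 13 = 153$)
$\left(I{\left(P \right)} + F\right)^{2} = \left(\left(- \frac{1}{5}\right) \left(- \frac{11}{3}\right) + 153\right)^{2} = \left(\frac{11}{15} + 153\right)^{2} = \left(\frac{2306}{15}\right)^{2} = \frac{5317636}{225}$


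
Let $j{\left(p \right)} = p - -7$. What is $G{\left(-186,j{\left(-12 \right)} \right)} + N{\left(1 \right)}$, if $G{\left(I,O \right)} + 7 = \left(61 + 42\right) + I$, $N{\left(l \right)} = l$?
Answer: $-89$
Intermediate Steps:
$j{\left(p \right)} = 7 + p$ ($j{\left(p \right)} = p + 7 = 7 + p$)
$G{\left(I,O \right)} = 96 + I$ ($G{\left(I,O \right)} = -7 + \left(\left(61 + 42\right) + I\right) = -7 + \left(103 + I\right) = 96 + I$)
$G{\left(-186,j{\left(-12 \right)} \right)} + N{\left(1 \right)} = \left(96 - 186\right) + 1 = -90 + 1 = -89$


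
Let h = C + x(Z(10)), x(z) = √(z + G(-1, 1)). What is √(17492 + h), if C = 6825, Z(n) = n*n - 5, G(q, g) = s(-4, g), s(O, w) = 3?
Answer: √(24317 + 7*√2) ≈ 155.97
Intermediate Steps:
G(q, g) = 3
Z(n) = -5 + n² (Z(n) = n² - 5 = -5 + n²)
x(z) = √(3 + z) (x(z) = √(z + 3) = √(3 + z))
h = 6825 + 7*√2 (h = 6825 + √(3 + (-5 + 10²)) = 6825 + √(3 + (-5 + 100)) = 6825 + √(3 + 95) = 6825 + √98 = 6825 + 7*√2 ≈ 6834.9)
√(17492 + h) = √(17492 + (6825 + 7*√2)) = √(24317 + 7*√2)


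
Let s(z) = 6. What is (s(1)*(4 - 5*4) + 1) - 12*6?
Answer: -167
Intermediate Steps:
(s(1)*(4 - 5*4) + 1) - 12*6 = (6*(4 - 5*4) + 1) - 12*6 = (6*(4 - 20) + 1) - 72 = (6*(-16) + 1) - 72 = (-96 + 1) - 72 = -95 - 72 = -167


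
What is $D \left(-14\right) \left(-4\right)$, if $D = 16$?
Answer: $896$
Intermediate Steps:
$D \left(-14\right) \left(-4\right) = 16 \left(-14\right) \left(-4\right) = \left(-224\right) \left(-4\right) = 896$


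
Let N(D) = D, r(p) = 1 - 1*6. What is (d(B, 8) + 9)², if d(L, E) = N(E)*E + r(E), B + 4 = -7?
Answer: 4624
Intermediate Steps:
r(p) = -5 (r(p) = 1 - 6 = -5)
B = -11 (B = -4 - 7 = -11)
d(L, E) = -5 + E² (d(L, E) = E*E - 5 = E² - 5 = -5 + E²)
(d(B, 8) + 9)² = ((-5 + 8²) + 9)² = ((-5 + 64) + 9)² = (59 + 9)² = 68² = 4624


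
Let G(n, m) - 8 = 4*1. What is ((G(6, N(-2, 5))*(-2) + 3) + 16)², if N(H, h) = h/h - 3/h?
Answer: 25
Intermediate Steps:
N(H, h) = 1 - 3/h
G(n, m) = 12 (G(n, m) = 8 + 4*1 = 8 + 4 = 12)
((G(6, N(-2, 5))*(-2) + 3) + 16)² = ((12*(-2) + 3) + 16)² = ((-24 + 3) + 16)² = (-21 + 16)² = (-5)² = 25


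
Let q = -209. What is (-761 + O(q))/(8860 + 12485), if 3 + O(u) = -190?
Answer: -318/7115 ≈ -0.044694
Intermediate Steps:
O(u) = -193 (O(u) = -3 - 190 = -193)
(-761 + O(q))/(8860 + 12485) = (-761 - 193)/(8860 + 12485) = -954/21345 = -954*1/21345 = -318/7115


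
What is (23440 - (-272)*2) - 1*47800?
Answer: -23816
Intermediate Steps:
(23440 - (-272)*2) - 1*47800 = (23440 - 1*(-544)) - 47800 = (23440 + 544) - 47800 = 23984 - 47800 = -23816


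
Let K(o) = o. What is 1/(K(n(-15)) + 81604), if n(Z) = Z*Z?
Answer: 1/81829 ≈ 1.2221e-5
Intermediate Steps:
n(Z) = Z²
1/(K(n(-15)) + 81604) = 1/((-15)² + 81604) = 1/(225 + 81604) = 1/81829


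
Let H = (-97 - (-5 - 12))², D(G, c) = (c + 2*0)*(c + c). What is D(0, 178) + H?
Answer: 69768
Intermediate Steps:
D(G, c) = 2*c² (D(G, c) = (c + 0)*(2*c) = c*(2*c) = 2*c²)
H = 6400 (H = (-97 - 1*(-17))² = (-97 + 17)² = (-80)² = 6400)
D(0, 178) + H = 2*178² + 6400 = 2*31684 + 6400 = 63368 + 6400 = 69768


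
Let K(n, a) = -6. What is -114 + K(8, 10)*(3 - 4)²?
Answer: -120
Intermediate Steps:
-114 + K(8, 10)*(3 - 4)² = -114 - 6*(3 - 4)² = -114 - 6*(-1)² = -114 - 6*1 = -114 - 6 = -120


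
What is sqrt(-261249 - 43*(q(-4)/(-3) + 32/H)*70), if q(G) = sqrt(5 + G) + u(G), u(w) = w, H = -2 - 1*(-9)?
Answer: 3*I*sqrt(30891) ≈ 527.28*I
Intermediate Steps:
H = 7 (H = -2 + 9 = 7)
q(G) = G + sqrt(5 + G) (q(G) = sqrt(5 + G) + G = G + sqrt(5 + G))
sqrt(-261249 - 43*(q(-4)/(-3) + 32/H)*70) = sqrt(-261249 - 43*((-4 + sqrt(5 - 4))/(-3) + 32/7)*70) = sqrt(-261249 - 43*((-4 + sqrt(1))*(-1/3) + 32*(1/7))*70) = sqrt(-261249 - 43*((-4 + 1)*(-1/3) + 32/7)*70) = sqrt(-261249 - 43*(-3*(-1/3) + 32/7)*70) = sqrt(-261249 - 43*(1 + 32/7)*70) = sqrt(-261249 - 43*39/7*70) = sqrt(-261249 - 1677/7*70) = sqrt(-261249 - 16770) = sqrt(-278019) = 3*I*sqrt(30891)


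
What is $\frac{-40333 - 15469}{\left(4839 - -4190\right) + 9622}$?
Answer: $- \frac{55802}{18651} \approx -2.9919$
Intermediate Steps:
$\frac{-40333 - 15469}{\left(4839 - -4190\right) + 9622} = - \frac{55802}{\left(4839 + 4190\right) + 9622} = - \frac{55802}{9029 + 9622} = - \frac{55802}{18651}$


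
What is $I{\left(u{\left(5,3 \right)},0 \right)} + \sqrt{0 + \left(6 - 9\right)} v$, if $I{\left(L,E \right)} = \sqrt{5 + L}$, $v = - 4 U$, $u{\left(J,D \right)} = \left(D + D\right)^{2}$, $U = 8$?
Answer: $\sqrt{41} - 32 i \sqrt{3} \approx 6.4031 - 55.426 i$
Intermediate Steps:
$u{\left(J,D \right)} = 4 D^{2}$ ($u{\left(J,D \right)} = \left(2 D\right)^{2} = 4 D^{2}$)
$v = -32$ ($v = \left(-4\right) 8 = -32$)
$I{\left(u{\left(5,3 \right)},0 \right)} + \sqrt{0 + \left(6 - 9\right)} v = \sqrt{5 + 4 \cdot 3^{2}} + \sqrt{0 + \left(6 - 9\right)} \left(-32\right) = \sqrt{5 + 4 \cdot 9} + \sqrt{0 - 3} \left(-32\right) = \sqrt{5 + 36} + \sqrt{-3} \left(-32\right) = \sqrt{41} + i \sqrt{3} \left(-32\right) = \sqrt{41} - 32 i \sqrt{3}$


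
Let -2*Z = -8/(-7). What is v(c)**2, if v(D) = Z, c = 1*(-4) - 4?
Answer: 16/49 ≈ 0.32653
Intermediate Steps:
c = -8 (c = -4 - 4 = -8)
Z = -4/7 (Z = -(-4)/(-7) = -(-4)*(-1)/7 = -1/2*8/7 = -4/7 ≈ -0.57143)
v(D) = -4/7
v(c)**2 = (-4/7)**2 = 16/49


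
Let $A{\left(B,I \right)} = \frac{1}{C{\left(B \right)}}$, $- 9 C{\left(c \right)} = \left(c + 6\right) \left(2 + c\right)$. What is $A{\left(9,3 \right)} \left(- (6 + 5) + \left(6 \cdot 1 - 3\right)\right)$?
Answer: $\frac{24}{55} \approx 0.43636$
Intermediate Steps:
$C{\left(c \right)} = - \frac{\left(2 + c\right) \left(6 + c\right)}{9}$ ($C{\left(c \right)} = - \frac{\left(c + 6\right) \left(2 + c\right)}{9} = - \frac{\left(6 + c\right) \left(2 + c\right)}{9} = - \frac{\left(2 + c\right) \left(6 + c\right)}{9}$)
$A{\left(B,I \right)} = \frac{1}{- \frac{4}{3} - \frac{8 B}{9} - \frac{B^{2}}{9}}$
$A{\left(9,3 \right)} \left(- (6 + 5) + \left(6 \cdot 1 - 3\right)\right) = - \frac{9}{12 + 9^{2} + 8 \cdot 9} \left(- (6 + 5) + \left(6 \cdot 1 - 3\right)\right) = - \frac{9}{12 + 81 + 72} \left(\left(-1\right) 11 + \left(6 - 3\right)\right) = - \frac{9}{165} \left(-11 + 3\right) = \left(-9\right) \frac{1}{165} \left(-8\right) = \left(- \frac{3}{55}\right) \left(-8\right) = \frac{24}{55}$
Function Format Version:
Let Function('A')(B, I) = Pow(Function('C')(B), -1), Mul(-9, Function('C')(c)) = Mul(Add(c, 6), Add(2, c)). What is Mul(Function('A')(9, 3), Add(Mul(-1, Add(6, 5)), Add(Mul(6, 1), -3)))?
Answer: Rational(24, 55) ≈ 0.43636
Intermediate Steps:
Function('C')(c) = Mul(Rational(-1, 9), Add(2, c), Add(6, c)) (Function('C')(c) = Mul(Rational(-1, 9), Mul(Add(c, 6), Add(2, c))) = Mul(Rational(-1, 9), Mul(Add(6, c), Add(2, c))) = Mul(Rational(-1, 9), Mul(Add(2, c), Add(6, c))) = Mul(Rational(-1, 9), Add(2, c), Add(6, c)))
Function('A')(B, I) = Pow(Add(Rational(-4, 3), Mul(Rational(-8, 9), B), Mul(Rational(-1, 9), Pow(B, 2))), -1)
Mul(Function('A')(9, 3), Add(Mul(-1, Add(6, 5)), Add(Mul(6, 1), -3))) = Mul(Mul(-9, Pow(Add(12, Pow(9, 2), Mul(8, 9)), -1)), Add(Mul(-1, Add(6, 5)), Add(Mul(6, 1), -3))) = Mul(Mul(-9, Pow(Add(12, 81, 72), -1)), Add(Mul(-1, 11), Add(6, -3))) = Mul(Mul(-9, Pow(165, -1)), Add(-11, 3)) = Mul(Mul(-9, Rational(1, 165)), -8) = Mul(Rational(-3, 55), -8) = Rational(24, 55)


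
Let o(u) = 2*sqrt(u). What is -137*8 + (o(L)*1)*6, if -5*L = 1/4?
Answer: -1096 + 6*I*sqrt(5)/5 ≈ -1096.0 + 2.6833*I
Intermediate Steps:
L = -1/20 (L = -1/5/4 = -1/5*1/4 = -1/20 ≈ -0.050000)
-137*8 + (o(L)*1)*6 = -137*8 + ((2*sqrt(-1/20))*1)*6 = -1096 + ((2*(I*sqrt(5)/10))*1)*6 = -1096 + ((I*sqrt(5)/5)*1)*6 = -1096 + (I*sqrt(5)/5)*6 = -1096 + 6*I*sqrt(5)/5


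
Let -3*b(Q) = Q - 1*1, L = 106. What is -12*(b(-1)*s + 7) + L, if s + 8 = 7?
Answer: 30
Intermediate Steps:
s = -1 (s = -8 + 7 = -1)
b(Q) = ⅓ - Q/3 (b(Q) = -(Q - 1*1)/3 = -(Q - 1)/3 = -(-1 + Q)/3 = ⅓ - Q/3)
-12*(b(-1)*s + 7) + L = -12*((⅓ - ⅓*(-1))*(-1) + 7) + 106 = -12*((⅓ + ⅓)*(-1) + 7) + 106 = -12*((⅔)*(-1) + 7) + 106 = -12*(-⅔ + 7) + 106 = -12*19/3 + 106 = -76 + 106 = 30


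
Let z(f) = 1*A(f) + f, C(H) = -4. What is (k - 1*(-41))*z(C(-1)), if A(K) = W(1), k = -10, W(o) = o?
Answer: -93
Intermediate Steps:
A(K) = 1
z(f) = 1 + f (z(f) = 1*1 + f = 1 + f)
(k - 1*(-41))*z(C(-1)) = (-10 - 1*(-41))*(1 - 4) = (-10 + 41)*(-3) = 31*(-3) = -93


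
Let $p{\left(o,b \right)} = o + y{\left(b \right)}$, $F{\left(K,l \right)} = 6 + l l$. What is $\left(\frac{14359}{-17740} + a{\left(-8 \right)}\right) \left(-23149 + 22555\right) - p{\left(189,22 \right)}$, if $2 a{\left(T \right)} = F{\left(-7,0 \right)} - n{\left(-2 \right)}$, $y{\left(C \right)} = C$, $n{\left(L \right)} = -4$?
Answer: $- \frac{23950847}{8870} \approx -2700.2$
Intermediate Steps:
$F{\left(K,l \right)} = 6 + l^{2}$
$a{\left(T \right)} = 5$ ($a{\left(T \right)} = \frac{\left(6 + 0^{2}\right) - -4}{2} = \frac{\left(6 + 0\right) + 4}{2} = \frac{6 + 4}{2} = \frac{1}{2} \cdot 10 = 5$)
$p{\left(o,b \right)} = b + o$ ($p{\left(o,b \right)} = o + b = b + o$)
$\left(\frac{14359}{-17740} + a{\left(-8 \right)}\right) \left(-23149 + 22555\right) - p{\left(189,22 \right)} = \left(\frac{14359}{-17740} + 5\right) \left(-23149 + 22555\right) - \left(22 + 189\right) = \left(14359 \left(- \frac{1}{17740}\right) + 5\right) \left(-594\right) - 211 = \left(- \frac{14359}{17740} + 5\right) \left(-594\right) - 211 = \frac{74341}{17740} \left(-594\right) - 211 = - \frac{22079277}{8870} - 211 = - \frac{23950847}{8870}$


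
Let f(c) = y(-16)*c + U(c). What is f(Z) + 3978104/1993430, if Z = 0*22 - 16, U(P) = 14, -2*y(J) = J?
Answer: -111636458/996715 ≈ -112.00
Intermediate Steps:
y(J) = -J/2
Z = -16 (Z = 0 - 16 = -16)
f(c) = 14 + 8*c (f(c) = (-½*(-16))*c + 14 = 8*c + 14 = 14 + 8*c)
f(Z) + 3978104/1993430 = (14 + 8*(-16)) + 3978104/1993430 = (14 - 128) + 3978104*(1/1993430) = -114 + 1989052/996715 = -111636458/996715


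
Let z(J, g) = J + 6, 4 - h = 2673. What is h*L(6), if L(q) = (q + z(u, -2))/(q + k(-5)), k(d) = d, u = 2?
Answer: -37366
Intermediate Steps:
h = -2669 (h = 4 - 1*2673 = 4 - 2673 = -2669)
z(J, g) = 6 + J
L(q) = (8 + q)/(-5 + q) (L(q) = (q + (6 + 2))/(q - 5) = (q + 8)/(-5 + q) = (8 + q)/(-5 + q))
h*L(6) = -2669*(8 + 6)/(-5 + 6) = -2669*14/1 = -2669*14 = -37366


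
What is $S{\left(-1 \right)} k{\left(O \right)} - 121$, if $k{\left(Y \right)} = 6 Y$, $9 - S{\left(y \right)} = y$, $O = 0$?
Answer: $-121$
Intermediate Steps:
$S{\left(y \right)} = 9 - y$
$S{\left(-1 \right)} k{\left(O \right)} - 121 = \left(9 - -1\right) 6 \cdot 0 - 121 = \left(9 + 1\right) 0 - 121 = 10 \cdot 0 - 121 = 0 - 121 = -121$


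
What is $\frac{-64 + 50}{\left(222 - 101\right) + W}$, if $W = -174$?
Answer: $\frac{14}{53} \approx 0.26415$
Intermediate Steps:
$\frac{-64 + 50}{\left(222 - 101\right) + W} = \frac{-64 + 50}{\left(222 - 101\right) - 174} = - \frac{14}{\left(222 - 101\right) - 174} = - \frac{14}{121 - 174} = - \frac{14}{-53} = \left(-14\right) \left(- \frac{1}{53}\right) = \frac{14}{53}$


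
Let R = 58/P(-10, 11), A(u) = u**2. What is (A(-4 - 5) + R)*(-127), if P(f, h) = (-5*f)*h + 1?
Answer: -195707/19 ≈ -10300.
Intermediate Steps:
P(f, h) = 1 - 5*f*h (P(f, h) = -5*f*h + 1 = 1 - 5*f*h)
R = 2/19 (R = 58/(1 - 5*(-10)*11) = 58/(1 + 550) = 58/551 = 58*(1/551) = 2/19 ≈ 0.10526)
(A(-4 - 5) + R)*(-127) = ((-4 - 5)**2 + 2/19)*(-127) = ((-9)**2 + 2/19)*(-127) = (81 + 2/19)*(-127) = (1541/19)*(-127) = -195707/19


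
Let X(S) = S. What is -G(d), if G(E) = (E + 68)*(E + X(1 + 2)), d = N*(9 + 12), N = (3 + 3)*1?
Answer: -25026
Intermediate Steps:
N = 6 (N = 6*1 = 6)
d = 126 (d = 6*(9 + 12) = 6*21 = 126)
G(E) = (3 + E)*(68 + E) (G(E) = (E + 68)*(E + (1 + 2)) = (68 + E)*(E + 3) = (68 + E)*(3 + E) = (3 + E)*(68 + E))
-G(d) = -(204 + 126² + 71*126) = -(204 + 15876 + 8946) = -1*25026 = -25026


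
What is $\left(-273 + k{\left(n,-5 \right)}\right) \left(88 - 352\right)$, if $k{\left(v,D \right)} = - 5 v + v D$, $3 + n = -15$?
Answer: $24552$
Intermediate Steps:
$n = -18$ ($n = -3 - 15 = -18$)
$k{\left(v,D \right)} = - 5 v + D v$
$\left(-273 + k{\left(n,-5 \right)}\right) \left(88 - 352\right) = \left(-273 - 18 \left(-5 - 5\right)\right) \left(88 - 352\right) = \left(-273 - -180\right) \left(-264\right) = \left(-273 + 180\right) \left(-264\right) = \left(-93\right) \left(-264\right) = 24552$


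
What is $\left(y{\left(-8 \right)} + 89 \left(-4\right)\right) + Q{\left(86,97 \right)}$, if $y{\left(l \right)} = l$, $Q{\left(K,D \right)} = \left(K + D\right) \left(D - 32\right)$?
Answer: $11531$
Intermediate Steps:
$Q{\left(K,D \right)} = \left(-32 + D\right) \left(D + K\right)$ ($Q{\left(K,D \right)} = \left(D + K\right) \left(-32 + D\right) = \left(-32 + D\right) \left(D + K\right)$)
$\left(y{\left(-8 \right)} + 89 \left(-4\right)\right) + Q{\left(86,97 \right)} = \left(-8 + 89 \left(-4\right)\right) + \left(97^{2} - 3104 - 2752 + 97 \cdot 86\right) = \left(-8 - 356\right) + \left(9409 - 3104 - 2752 + 8342\right) = -364 + 11895 = 11531$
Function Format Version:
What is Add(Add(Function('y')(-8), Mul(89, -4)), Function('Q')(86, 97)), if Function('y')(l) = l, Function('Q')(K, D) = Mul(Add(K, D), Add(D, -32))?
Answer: 11531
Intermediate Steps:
Function('Q')(K, D) = Mul(Add(-32, D), Add(D, K)) (Function('Q')(K, D) = Mul(Add(D, K), Add(-32, D)) = Mul(Add(-32, D), Add(D, K)))
Add(Add(Function('y')(-8), Mul(89, -4)), Function('Q')(86, 97)) = Add(Add(-8, Mul(89, -4)), Add(Pow(97, 2), Mul(-32, 97), Mul(-32, 86), Mul(97, 86))) = Add(Add(-8, -356), Add(9409, -3104, -2752, 8342)) = Add(-364, 11895) = 11531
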